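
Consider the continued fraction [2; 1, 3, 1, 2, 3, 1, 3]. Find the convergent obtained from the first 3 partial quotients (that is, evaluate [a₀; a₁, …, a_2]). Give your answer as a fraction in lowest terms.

11/4

Start with 3.
1 + 1/(3/1) = 1 + 1/3 = 4/3
2 + 1/(4/3) = 2 + 3/4 = 11/4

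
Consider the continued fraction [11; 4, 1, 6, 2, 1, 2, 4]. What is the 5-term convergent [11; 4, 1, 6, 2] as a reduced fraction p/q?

818/73

Starting at the tail and folding back:
Start with 2.
6 + 1/(2/1) = 6 + 1/2 = 13/2
1 + 1/(13/2) = 1 + 2/13 = 15/13
4 + 1/(15/13) = 4 + 13/15 = 73/15
11 + 1/(73/15) = 11 + 15/73 = 818/73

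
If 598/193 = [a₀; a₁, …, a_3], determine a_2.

6

Run the Euclidean algorithm, recording each quotient:
⌊598/193⌋ = 3, remainder 19
⌊193/19⌋ = 10, remainder 3
⌊19/3⌋ = 6, remainder 1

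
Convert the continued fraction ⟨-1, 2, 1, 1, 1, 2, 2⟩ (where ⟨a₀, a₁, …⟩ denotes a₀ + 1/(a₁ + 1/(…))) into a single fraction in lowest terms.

-31/50

a_0 = -1: -1/1
a_1 = 2: -1/2
a_2 = 1: -2/3
a_3 = 1: -3/5
a_4 = 1: -5/8
a_5 = 2: -13/21
a_6 = 2: -31/50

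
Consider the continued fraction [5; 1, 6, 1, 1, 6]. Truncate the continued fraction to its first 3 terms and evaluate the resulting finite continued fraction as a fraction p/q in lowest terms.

Collapse the nested fraction from the inside out:
Start with 6.
1 + 1/(6/1) = 1 + 1/6 = 7/6
5 + 1/(7/6) = 5 + 6/7 = 41/7

41/7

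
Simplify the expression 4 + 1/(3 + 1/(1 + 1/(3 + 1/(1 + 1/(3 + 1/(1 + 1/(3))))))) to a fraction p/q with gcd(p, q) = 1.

Build up convergents one term at a time:
a_0 = 4: 4/1
a_1 = 3: 13/3
a_2 = 1: 17/4
a_3 = 3: 64/15
a_4 = 1: 81/19
a_5 = 3: 307/72
a_6 = 1: 388/91
a_7 = 3: 1471/345

1471/345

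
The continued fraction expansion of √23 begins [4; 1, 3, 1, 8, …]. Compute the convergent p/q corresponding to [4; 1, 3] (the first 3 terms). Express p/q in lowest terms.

19/4

Collapse the nested fraction from the inside out:
Start with 3.
1 + 1/(3/1) = 1 + 1/3 = 4/3
4 + 1/(4/3) = 4 + 3/4 = 19/4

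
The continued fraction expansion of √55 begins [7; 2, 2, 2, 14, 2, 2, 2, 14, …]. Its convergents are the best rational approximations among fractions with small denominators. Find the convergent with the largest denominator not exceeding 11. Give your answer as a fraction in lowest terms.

a_0 = 7: 7/1  (≤ bound)
a_1 = 2: 15/2  (≤ bound)
a_2 = 2: 37/5  (≤ bound)
a_3 = 2: 89/12  (> 11, stop)

37/5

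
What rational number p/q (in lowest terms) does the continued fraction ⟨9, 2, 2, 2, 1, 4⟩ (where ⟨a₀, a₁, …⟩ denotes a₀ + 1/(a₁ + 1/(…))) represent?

a_0 = 9: 9/1
a_1 = 2: 19/2
a_2 = 2: 47/5
a_3 = 2: 113/12
a_4 = 1: 160/17
a_5 = 4: 753/80

753/80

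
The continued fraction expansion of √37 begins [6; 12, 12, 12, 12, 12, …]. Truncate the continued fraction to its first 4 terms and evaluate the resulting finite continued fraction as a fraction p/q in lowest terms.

10657/1752

Collapse the nested fraction from the inside out:
Start with 12.
12 + 1/(12/1) = 12 + 1/12 = 145/12
12 + 1/(145/12) = 12 + 12/145 = 1752/145
6 + 1/(1752/145) = 6 + 145/1752 = 10657/1752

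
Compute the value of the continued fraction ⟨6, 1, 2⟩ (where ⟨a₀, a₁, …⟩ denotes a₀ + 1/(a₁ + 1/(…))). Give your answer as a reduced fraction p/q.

20/3

Start with 2.
1 + 1/(2/1) = 1 + 1/2 = 3/2
6 + 1/(3/2) = 6 + 2/3 = 20/3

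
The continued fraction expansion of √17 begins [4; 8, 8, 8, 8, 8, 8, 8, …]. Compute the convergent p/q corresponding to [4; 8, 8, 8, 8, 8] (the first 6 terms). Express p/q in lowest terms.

143649/34840

Work from the innermost term outward:
Start with 8.
8 + 1/(8/1) = 8 + 1/8 = 65/8
8 + 1/(65/8) = 8 + 8/65 = 528/65
8 + 1/(528/65) = 8 + 65/528 = 4289/528
8 + 1/(4289/528) = 8 + 528/4289 = 34840/4289
4 + 1/(34840/4289) = 4 + 4289/34840 = 143649/34840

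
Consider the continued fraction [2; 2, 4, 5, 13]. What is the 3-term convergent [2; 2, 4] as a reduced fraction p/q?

22/9

Build up convergents one term at a time:
a_0 = 2: 2/1
a_1 = 2: 5/2
a_2 = 4: 22/9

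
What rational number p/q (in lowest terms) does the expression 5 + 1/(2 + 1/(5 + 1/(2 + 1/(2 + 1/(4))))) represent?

Start with 4.
2 + 1/(4/1) = 2 + 1/4 = 9/4
2 + 1/(9/4) = 2 + 4/9 = 22/9
5 + 1/(22/9) = 5 + 9/22 = 119/22
2 + 1/(119/22) = 2 + 22/119 = 260/119
5 + 1/(260/119) = 5 + 119/260 = 1419/260

1419/260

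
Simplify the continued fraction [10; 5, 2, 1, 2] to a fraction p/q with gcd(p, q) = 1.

438/43

a_0 = 10: 10/1
a_1 = 5: 51/5
a_2 = 2: 112/11
a_3 = 1: 163/16
a_4 = 2: 438/43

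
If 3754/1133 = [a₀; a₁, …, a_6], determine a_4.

1

3754 = 3·1133 + 355, so a_0 = 3
1133 = 3·355 + 68, so a_1 = 3
355 = 5·68 + 15, so a_2 = 5
68 = 4·15 + 8, so a_3 = 4
15 = 1·8 + 7, so a_4 = 1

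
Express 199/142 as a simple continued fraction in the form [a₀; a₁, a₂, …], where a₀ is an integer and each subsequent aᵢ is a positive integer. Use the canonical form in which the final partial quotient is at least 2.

Apply division with remainder until the remainder is 0:
⌊199/142⌋ = 1, remainder 57
⌊142/57⌋ = 2, remainder 28
⌊57/28⌋ = 2, remainder 1
⌊28/1⌋ = 28, remainder 0

[1; 2, 2, 28]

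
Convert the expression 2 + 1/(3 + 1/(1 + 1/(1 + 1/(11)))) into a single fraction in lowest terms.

Build up convergents one term at a time:
a_0 = 2: 2/1
a_1 = 3: 7/3
a_2 = 1: 9/4
a_3 = 1: 16/7
a_4 = 11: 185/81

185/81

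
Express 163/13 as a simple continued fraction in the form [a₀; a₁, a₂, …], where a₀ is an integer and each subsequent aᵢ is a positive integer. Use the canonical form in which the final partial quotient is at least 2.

[12; 1, 1, 6]

163 ÷ 13 → quotient 12, remainder 7
13 ÷ 7 → quotient 1, remainder 6
7 ÷ 6 → quotient 1, remainder 1
6 ÷ 1 → quotient 6, remainder 0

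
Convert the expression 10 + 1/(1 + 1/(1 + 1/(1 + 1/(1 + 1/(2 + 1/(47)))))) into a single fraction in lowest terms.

Build up convergents one term at a time:
a_0 = 10: 10/1
a_1 = 1: 11/1
a_2 = 1: 21/2
a_3 = 1: 32/3
a_4 = 1: 53/5
a_5 = 2: 138/13
a_6 = 47: 6539/616

6539/616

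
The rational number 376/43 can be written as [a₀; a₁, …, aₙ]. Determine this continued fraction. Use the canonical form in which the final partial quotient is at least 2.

[8; 1, 2, 1, 10]

Run the Euclidean algorithm, recording each quotient:
⌊376/43⌋ = 8, remainder 32
⌊43/32⌋ = 1, remainder 11
⌊32/11⌋ = 2, remainder 10
⌊11/10⌋ = 1, remainder 1
⌊10/1⌋ = 10, remainder 0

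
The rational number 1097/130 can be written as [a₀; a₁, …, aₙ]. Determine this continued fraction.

[8; 2, 3, 1, 1, 3, 2]

1097 ÷ 130 → quotient 8, remainder 57
130 ÷ 57 → quotient 2, remainder 16
57 ÷ 16 → quotient 3, remainder 9
16 ÷ 9 → quotient 1, remainder 7
9 ÷ 7 → quotient 1, remainder 2
7 ÷ 2 → quotient 3, remainder 1
2 ÷ 1 → quotient 2, remainder 0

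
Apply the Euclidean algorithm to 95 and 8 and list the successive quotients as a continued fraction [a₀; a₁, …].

[11; 1, 7]

Repeatedly divide and take the remainder:
95 ÷ 8 → quotient 11, remainder 7
8 ÷ 7 → quotient 1, remainder 1
7 ÷ 1 → quotient 7, remainder 0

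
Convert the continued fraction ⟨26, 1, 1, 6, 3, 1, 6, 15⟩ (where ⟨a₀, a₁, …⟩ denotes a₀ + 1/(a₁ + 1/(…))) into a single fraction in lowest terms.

Start with 15.
6 + 1/(15/1) = 6 + 1/15 = 91/15
1 + 1/(91/15) = 1 + 15/91 = 106/91
3 + 1/(106/91) = 3 + 91/106 = 409/106
6 + 1/(409/106) = 6 + 106/409 = 2560/409
1 + 1/(2560/409) = 1 + 409/2560 = 2969/2560
1 + 1/(2969/2560) = 1 + 2560/2969 = 5529/2969
26 + 1/(5529/2969) = 26 + 2969/5529 = 146723/5529

146723/5529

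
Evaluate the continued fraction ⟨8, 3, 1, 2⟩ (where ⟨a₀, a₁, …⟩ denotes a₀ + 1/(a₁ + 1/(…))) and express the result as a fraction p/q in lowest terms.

91/11

Start with 2.
1 + 1/(2/1) = 1 + 1/2 = 3/2
3 + 1/(3/2) = 3 + 2/3 = 11/3
8 + 1/(11/3) = 8 + 3/11 = 91/11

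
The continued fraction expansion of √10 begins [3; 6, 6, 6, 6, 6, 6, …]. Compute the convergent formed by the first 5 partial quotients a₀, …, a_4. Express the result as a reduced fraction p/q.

4443/1405

a_0 = 3: 3/1
a_1 = 6: 19/6
a_2 = 6: 117/37
a_3 = 6: 721/228
a_4 = 6: 4443/1405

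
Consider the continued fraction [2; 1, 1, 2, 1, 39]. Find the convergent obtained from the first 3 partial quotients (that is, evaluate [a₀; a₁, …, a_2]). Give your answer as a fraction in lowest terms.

Start with 1.
1 + 1/(1/1) = 1 + 1/1 = 2/1
2 + 1/(2/1) = 2 + 1/2 = 5/2

5/2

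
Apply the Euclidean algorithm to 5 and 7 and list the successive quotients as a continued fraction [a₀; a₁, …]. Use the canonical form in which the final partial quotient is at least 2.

[0; 1, 2, 2]

5 ÷ 7 → quotient 0, remainder 5
7 ÷ 5 → quotient 1, remainder 2
5 ÷ 2 → quotient 2, remainder 1
2 ÷ 1 → quotient 2, remainder 0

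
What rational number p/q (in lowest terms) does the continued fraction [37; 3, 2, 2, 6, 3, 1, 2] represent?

a_0 = 37: 37/1
a_1 = 3: 112/3
a_2 = 2: 261/7
a_3 = 2: 634/17
a_4 = 6: 4065/109
a_5 = 3: 12829/344
a_6 = 1: 16894/453
a_7 = 2: 46617/1250

46617/1250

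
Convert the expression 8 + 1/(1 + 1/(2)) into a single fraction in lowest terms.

Start with 2.
1 + 1/(2/1) = 1 + 1/2 = 3/2
8 + 1/(3/2) = 8 + 2/3 = 26/3

26/3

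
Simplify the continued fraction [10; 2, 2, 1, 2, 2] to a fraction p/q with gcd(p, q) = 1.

Start with 2.
2 + 1/(2/1) = 2 + 1/2 = 5/2
1 + 1/(5/2) = 1 + 2/5 = 7/5
2 + 1/(7/5) = 2 + 5/7 = 19/7
2 + 1/(19/7) = 2 + 7/19 = 45/19
10 + 1/(45/19) = 10 + 19/45 = 469/45

469/45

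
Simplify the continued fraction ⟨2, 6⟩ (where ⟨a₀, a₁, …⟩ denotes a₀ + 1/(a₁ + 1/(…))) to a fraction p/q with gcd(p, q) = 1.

13/6

a_0 = 2: 2/1
a_1 = 6: 13/6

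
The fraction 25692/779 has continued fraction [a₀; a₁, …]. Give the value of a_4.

14

Apply division with remainder until the remainder is 0:
25692 ÷ 779 → quotient 32, remainder 764
779 ÷ 764 → quotient 1, remainder 15
764 ÷ 15 → quotient 50, remainder 14
15 ÷ 14 → quotient 1, remainder 1
14 ÷ 1 → quotient 14, remainder 0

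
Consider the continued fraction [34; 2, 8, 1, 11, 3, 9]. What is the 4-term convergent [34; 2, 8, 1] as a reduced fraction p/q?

655/19

Starting at the tail and folding back:
Start with 1.
8 + 1/(1/1) = 8 + 1/1 = 9/1
2 + 1/(9/1) = 2 + 1/9 = 19/9
34 + 1/(19/9) = 34 + 9/19 = 655/19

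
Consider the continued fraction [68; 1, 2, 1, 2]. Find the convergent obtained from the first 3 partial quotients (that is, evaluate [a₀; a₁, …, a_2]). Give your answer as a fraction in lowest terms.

a_0 = 68: 68/1
a_1 = 1: 69/1
a_2 = 2: 206/3

206/3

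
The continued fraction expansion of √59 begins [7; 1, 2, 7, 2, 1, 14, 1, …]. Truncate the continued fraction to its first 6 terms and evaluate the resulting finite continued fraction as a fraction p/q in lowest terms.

Start with 1.
2 + 1/(1/1) = 2 + 1/1 = 3/1
7 + 1/(3/1) = 7 + 1/3 = 22/3
2 + 1/(22/3) = 2 + 3/22 = 47/22
1 + 1/(47/22) = 1 + 22/47 = 69/47
7 + 1/(69/47) = 7 + 47/69 = 530/69

530/69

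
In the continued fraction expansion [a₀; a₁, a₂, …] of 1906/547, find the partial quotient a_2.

15

⌊1906/547⌋ = 3, remainder 265
⌊547/265⌋ = 2, remainder 17
⌊265/17⌋ = 15, remainder 10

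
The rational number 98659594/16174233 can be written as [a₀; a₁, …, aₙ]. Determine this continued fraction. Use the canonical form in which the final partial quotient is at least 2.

Run the Euclidean algorithm, recording each quotient:
98659594 = 6·16174233 + 1614196, so a_0 = 6
16174233 = 10·1614196 + 32273, so a_1 = 10
1614196 = 50·32273 + 546, so a_2 = 50
32273 = 59·546 + 59, so a_3 = 59
546 = 9·59 + 15, so a_4 = 9
59 = 3·15 + 14, so a_5 = 3
15 = 1·14 + 1, so a_6 = 1
14 = 14·1 + 0, so a_7 = 14

[6; 10, 50, 59, 9, 3, 1, 14]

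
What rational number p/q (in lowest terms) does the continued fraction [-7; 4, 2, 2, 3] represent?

-508/75

Use the convergent recurrence hₖ = aₖ·hₖ₋₁ + hₖ₋₂ (and likewise for the denominators kₖ):
a_0 = -7: -7/1
a_1 = 4: -27/4
a_2 = 2: -61/9
a_3 = 2: -149/22
a_4 = 3: -508/75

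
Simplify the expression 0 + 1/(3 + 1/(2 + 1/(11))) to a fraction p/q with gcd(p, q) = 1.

a_0 = 0: 0/1
a_1 = 3: 1/3
a_2 = 2: 2/7
a_3 = 11: 23/80

23/80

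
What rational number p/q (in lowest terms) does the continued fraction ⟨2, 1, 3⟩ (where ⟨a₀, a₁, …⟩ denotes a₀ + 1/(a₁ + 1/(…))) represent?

Compute successive convergents:
a_0 = 2: 2/1
a_1 = 1: 3/1
a_2 = 3: 11/4

11/4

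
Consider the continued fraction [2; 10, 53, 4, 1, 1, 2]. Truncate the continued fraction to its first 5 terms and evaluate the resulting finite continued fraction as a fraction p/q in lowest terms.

Use the convergent recurrence hₖ = aₖ·hₖ₋₁ + hₖ₋₂ (and likewise for the denominators kₖ):
a_0 = 2: 2/1
a_1 = 10: 21/10
a_2 = 53: 1115/531
a_3 = 4: 4481/2134
a_4 = 1: 5596/2665

5596/2665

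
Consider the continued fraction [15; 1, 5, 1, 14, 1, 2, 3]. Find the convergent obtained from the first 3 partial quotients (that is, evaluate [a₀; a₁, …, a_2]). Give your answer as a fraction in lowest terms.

95/6

a_0 = 15: 15/1
a_1 = 1: 16/1
a_2 = 5: 95/6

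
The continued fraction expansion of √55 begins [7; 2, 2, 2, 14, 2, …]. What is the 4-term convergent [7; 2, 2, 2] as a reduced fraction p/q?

Start with 2.
2 + 1/(2/1) = 2 + 1/2 = 5/2
2 + 1/(5/2) = 2 + 2/5 = 12/5
7 + 1/(12/5) = 7 + 5/12 = 89/12

89/12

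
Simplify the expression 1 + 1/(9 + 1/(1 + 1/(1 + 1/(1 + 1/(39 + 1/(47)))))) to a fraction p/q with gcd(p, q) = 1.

Start with 47.
39 + 1/(47/1) = 39 + 1/47 = 1834/47
1 + 1/(1834/47) = 1 + 47/1834 = 1881/1834
1 + 1/(1881/1834) = 1 + 1834/1881 = 3715/1881
1 + 1/(3715/1881) = 1 + 1881/3715 = 5596/3715
9 + 1/(5596/3715) = 9 + 3715/5596 = 54079/5596
1 + 1/(54079/5596) = 1 + 5596/54079 = 59675/54079

59675/54079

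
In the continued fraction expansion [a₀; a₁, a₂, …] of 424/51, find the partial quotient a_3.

3

Run the Euclidean algorithm, recording each quotient:
424 ÷ 51 → quotient 8, remainder 16
51 ÷ 16 → quotient 3, remainder 3
16 ÷ 3 → quotient 5, remainder 1
3 ÷ 1 → quotient 3, remainder 0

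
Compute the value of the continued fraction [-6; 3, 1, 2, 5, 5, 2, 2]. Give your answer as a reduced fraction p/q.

-9441/1648

Use the convergent recurrence hₖ = aₖ·hₖ₋₁ + hₖ₋₂ (and likewise for the denominators kₖ):
a_0 = -6: -6/1
a_1 = 3: -17/3
a_2 = 1: -23/4
a_3 = 2: -63/11
a_4 = 5: -338/59
a_5 = 5: -1753/306
a_6 = 2: -3844/671
a_7 = 2: -9441/1648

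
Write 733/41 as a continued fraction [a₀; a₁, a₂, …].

733 ÷ 41 → quotient 17, remainder 36
41 ÷ 36 → quotient 1, remainder 5
36 ÷ 5 → quotient 7, remainder 1
5 ÷ 1 → quotient 5, remainder 0

[17; 1, 7, 5]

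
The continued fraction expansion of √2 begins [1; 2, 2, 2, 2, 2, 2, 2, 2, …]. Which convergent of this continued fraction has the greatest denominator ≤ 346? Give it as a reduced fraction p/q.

a_0 = 1: 1/1  (≤ bound)
a_1 = 2: 3/2  (≤ bound)
a_2 = 2: 7/5  (≤ bound)
a_3 = 2: 17/12  (≤ bound)
a_4 = 2: 41/29  (≤ bound)
a_5 = 2: 99/70  (≤ bound)
a_6 = 2: 239/169  (≤ bound)
a_7 = 2: 577/408  (> 346, stop)

239/169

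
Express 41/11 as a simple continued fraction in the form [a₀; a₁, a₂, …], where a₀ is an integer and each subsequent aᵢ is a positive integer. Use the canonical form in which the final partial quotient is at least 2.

41 = 3·11 + 8, so a_0 = 3
11 = 1·8 + 3, so a_1 = 1
8 = 2·3 + 2, so a_2 = 2
3 = 1·2 + 1, so a_3 = 1
2 = 2·1 + 0, so a_4 = 2

[3; 1, 2, 1, 2]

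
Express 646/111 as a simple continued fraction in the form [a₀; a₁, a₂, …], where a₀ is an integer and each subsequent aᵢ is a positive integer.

Repeatedly divide and take the remainder:
646 ÷ 111 → quotient 5, remainder 91
111 ÷ 91 → quotient 1, remainder 20
91 ÷ 20 → quotient 4, remainder 11
20 ÷ 11 → quotient 1, remainder 9
11 ÷ 9 → quotient 1, remainder 2
9 ÷ 2 → quotient 4, remainder 1
2 ÷ 1 → quotient 2, remainder 0

[5; 1, 4, 1, 1, 4, 2]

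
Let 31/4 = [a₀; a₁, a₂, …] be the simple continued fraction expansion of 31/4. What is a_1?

31 = 7·4 + 3, so a_0 = 7
4 = 1·3 + 1, so a_1 = 1

1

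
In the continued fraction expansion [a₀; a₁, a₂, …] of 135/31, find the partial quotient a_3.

135 ÷ 31 → quotient 4, remainder 11
31 ÷ 11 → quotient 2, remainder 9
11 ÷ 9 → quotient 1, remainder 2
9 ÷ 2 → quotient 4, remainder 1

4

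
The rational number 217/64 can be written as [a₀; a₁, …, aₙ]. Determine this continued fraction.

[3; 2, 1, 1, 3, 1, 2]

⌊217/64⌋ = 3, remainder 25
⌊64/25⌋ = 2, remainder 14
⌊25/14⌋ = 1, remainder 11
⌊14/11⌋ = 1, remainder 3
⌊11/3⌋ = 3, remainder 2
⌊3/2⌋ = 1, remainder 1
⌊2/1⌋ = 2, remainder 0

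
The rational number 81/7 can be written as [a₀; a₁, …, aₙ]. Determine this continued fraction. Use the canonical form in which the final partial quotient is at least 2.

81 = 11·7 + 4, so a_0 = 11
7 = 1·4 + 3, so a_1 = 1
4 = 1·3 + 1, so a_2 = 1
3 = 3·1 + 0, so a_3 = 3

[11; 1, 1, 3]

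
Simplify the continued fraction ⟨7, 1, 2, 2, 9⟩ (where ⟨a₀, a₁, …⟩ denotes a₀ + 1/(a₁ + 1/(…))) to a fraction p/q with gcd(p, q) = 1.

Work from the innermost term outward:
Start with 9.
2 + 1/(9/1) = 2 + 1/9 = 19/9
2 + 1/(19/9) = 2 + 9/19 = 47/19
1 + 1/(47/19) = 1 + 19/47 = 66/47
7 + 1/(66/47) = 7 + 47/66 = 509/66

509/66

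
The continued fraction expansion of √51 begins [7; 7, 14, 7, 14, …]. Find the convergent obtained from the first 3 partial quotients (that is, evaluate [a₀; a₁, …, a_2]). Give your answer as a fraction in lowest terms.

Starting at the tail and folding back:
Start with 14.
7 + 1/(14/1) = 7 + 1/14 = 99/14
7 + 1/(99/14) = 7 + 14/99 = 707/99

707/99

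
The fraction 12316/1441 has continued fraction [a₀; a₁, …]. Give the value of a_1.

1

Repeatedly divide and take the remainder:
⌊12316/1441⌋ = 8, remainder 788
⌊1441/788⌋ = 1, remainder 653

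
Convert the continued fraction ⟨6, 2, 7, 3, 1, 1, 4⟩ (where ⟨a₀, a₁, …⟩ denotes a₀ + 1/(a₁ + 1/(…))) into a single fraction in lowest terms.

3221/498

Start with 4.
1 + 1/(4/1) = 1 + 1/4 = 5/4
1 + 1/(5/4) = 1 + 4/5 = 9/5
3 + 1/(9/5) = 3 + 5/9 = 32/9
7 + 1/(32/9) = 7 + 9/32 = 233/32
2 + 1/(233/32) = 2 + 32/233 = 498/233
6 + 1/(498/233) = 6 + 233/498 = 3221/498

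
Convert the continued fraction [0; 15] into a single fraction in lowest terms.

1/15

Compute successive convergents:
a_0 = 0: 0/1
a_1 = 15: 1/15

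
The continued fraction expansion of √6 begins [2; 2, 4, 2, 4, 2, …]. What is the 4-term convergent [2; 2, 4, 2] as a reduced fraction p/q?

49/20

a_0 = 2: 2/1
a_1 = 2: 5/2
a_2 = 4: 22/9
a_3 = 2: 49/20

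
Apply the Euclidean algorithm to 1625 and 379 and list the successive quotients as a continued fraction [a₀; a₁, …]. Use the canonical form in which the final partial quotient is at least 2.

⌊1625/379⌋ = 4, remainder 109
⌊379/109⌋ = 3, remainder 52
⌊109/52⌋ = 2, remainder 5
⌊52/5⌋ = 10, remainder 2
⌊5/2⌋ = 2, remainder 1
⌊2/1⌋ = 2, remainder 0

[4; 3, 2, 10, 2, 2]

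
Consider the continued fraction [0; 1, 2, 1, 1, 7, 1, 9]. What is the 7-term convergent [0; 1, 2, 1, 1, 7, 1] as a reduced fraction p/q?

43/60

Collapse the nested fraction from the inside out:
Start with 1.
7 + 1/(1/1) = 7 + 1/1 = 8/1
1 + 1/(8/1) = 1 + 1/8 = 9/8
1 + 1/(9/8) = 1 + 8/9 = 17/9
2 + 1/(17/9) = 2 + 9/17 = 43/17
1 + 1/(43/17) = 1 + 17/43 = 60/43
0 + 1/(60/43) = 0 + 43/60 = 43/60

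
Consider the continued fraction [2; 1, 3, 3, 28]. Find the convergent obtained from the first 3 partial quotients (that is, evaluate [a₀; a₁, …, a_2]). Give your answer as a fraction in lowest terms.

11/4

a_0 = 2: 2/1
a_1 = 1: 3/1
a_2 = 3: 11/4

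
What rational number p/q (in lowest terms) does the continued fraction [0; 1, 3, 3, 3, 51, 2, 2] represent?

8531/11116

Start with 2.
2 + 1/(2/1) = 2 + 1/2 = 5/2
51 + 1/(5/2) = 51 + 2/5 = 257/5
3 + 1/(257/5) = 3 + 5/257 = 776/257
3 + 1/(776/257) = 3 + 257/776 = 2585/776
3 + 1/(2585/776) = 3 + 776/2585 = 8531/2585
1 + 1/(8531/2585) = 1 + 2585/8531 = 11116/8531
0 + 1/(11116/8531) = 0 + 8531/11116 = 8531/11116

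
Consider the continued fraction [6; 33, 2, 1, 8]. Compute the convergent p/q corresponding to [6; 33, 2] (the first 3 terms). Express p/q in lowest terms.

404/67

Work from the innermost term outward:
Start with 2.
33 + 1/(2/1) = 33 + 1/2 = 67/2
6 + 1/(67/2) = 6 + 2/67 = 404/67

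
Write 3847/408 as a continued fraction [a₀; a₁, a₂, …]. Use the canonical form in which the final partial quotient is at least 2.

Apply division with remainder until the remainder is 0:
3847 ÷ 408 → quotient 9, remainder 175
408 ÷ 175 → quotient 2, remainder 58
175 ÷ 58 → quotient 3, remainder 1
58 ÷ 1 → quotient 58, remainder 0

[9; 2, 3, 58]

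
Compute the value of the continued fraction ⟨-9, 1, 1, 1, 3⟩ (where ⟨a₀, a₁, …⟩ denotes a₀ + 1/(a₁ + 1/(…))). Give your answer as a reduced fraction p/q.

a_0 = -9: -9/1
a_1 = 1: -8/1
a_2 = 1: -17/2
a_3 = 1: -25/3
a_4 = 3: -92/11

-92/11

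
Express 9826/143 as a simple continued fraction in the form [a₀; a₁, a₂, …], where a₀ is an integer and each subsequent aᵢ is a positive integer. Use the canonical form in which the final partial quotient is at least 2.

9826 ÷ 143 → quotient 68, remainder 102
143 ÷ 102 → quotient 1, remainder 41
102 ÷ 41 → quotient 2, remainder 20
41 ÷ 20 → quotient 2, remainder 1
20 ÷ 1 → quotient 20, remainder 0

[68; 1, 2, 2, 20]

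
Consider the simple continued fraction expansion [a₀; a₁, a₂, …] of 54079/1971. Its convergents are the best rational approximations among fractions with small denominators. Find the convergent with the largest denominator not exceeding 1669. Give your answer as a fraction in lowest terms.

10728/391

a_0 = 27: 27/1  (≤ bound)
a_1 = 2: 55/2  (≤ bound)
a_2 = 3: 192/7  (≤ bound)
a_3 = 2: 439/16  (≤ bound)
a_4 = 24: 10728/391  (≤ bound)
a_5 = 5: 54079/1971  (> 1669, stop)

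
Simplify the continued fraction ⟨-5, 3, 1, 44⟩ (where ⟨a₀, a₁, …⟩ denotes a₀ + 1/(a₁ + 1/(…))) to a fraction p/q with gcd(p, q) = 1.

Start with 44.
1 + 1/(44/1) = 1 + 1/44 = 45/44
3 + 1/(45/44) = 3 + 44/45 = 179/45
-5 + 1/(179/45) = -5 + 45/179 = -850/179

-850/179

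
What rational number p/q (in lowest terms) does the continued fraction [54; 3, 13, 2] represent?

Start with 2.
13 + 1/(2/1) = 13 + 1/2 = 27/2
3 + 1/(27/2) = 3 + 2/27 = 83/27
54 + 1/(83/27) = 54 + 27/83 = 4509/83

4509/83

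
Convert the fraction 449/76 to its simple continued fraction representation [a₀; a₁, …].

[5; 1, 9, 1, 6]

Run the Euclidean algorithm, recording each quotient:
449 = 5·76 + 69, so a_0 = 5
76 = 1·69 + 7, so a_1 = 1
69 = 9·7 + 6, so a_2 = 9
7 = 1·6 + 1, so a_3 = 1
6 = 6·1 + 0, so a_4 = 6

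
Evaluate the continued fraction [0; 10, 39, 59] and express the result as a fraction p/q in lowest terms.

2302/23079

a_0 = 0: 0/1
a_1 = 10: 1/10
a_2 = 39: 39/391
a_3 = 59: 2302/23079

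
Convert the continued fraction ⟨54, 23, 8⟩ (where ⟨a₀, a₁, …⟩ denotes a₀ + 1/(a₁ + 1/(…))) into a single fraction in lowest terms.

9998/185

Start with 8.
23 + 1/(8/1) = 23 + 1/8 = 185/8
54 + 1/(185/8) = 54 + 8/185 = 9998/185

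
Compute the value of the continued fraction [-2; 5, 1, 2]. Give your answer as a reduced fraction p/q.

-31/17

a_0 = -2: -2/1
a_1 = 5: -9/5
a_2 = 1: -11/6
a_3 = 2: -31/17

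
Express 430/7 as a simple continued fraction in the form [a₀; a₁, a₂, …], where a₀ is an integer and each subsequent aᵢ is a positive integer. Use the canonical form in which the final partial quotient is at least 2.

⌊430/7⌋ = 61, remainder 3
⌊7/3⌋ = 2, remainder 1
⌊3/1⌋ = 3, remainder 0

[61; 2, 3]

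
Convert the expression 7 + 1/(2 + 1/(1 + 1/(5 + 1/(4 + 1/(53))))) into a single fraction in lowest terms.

Start with 53.
4 + 1/(53/1) = 4 + 1/53 = 213/53
5 + 1/(213/53) = 5 + 53/213 = 1118/213
1 + 1/(1118/213) = 1 + 213/1118 = 1331/1118
2 + 1/(1331/1118) = 2 + 1118/1331 = 3780/1331
7 + 1/(3780/1331) = 7 + 1331/3780 = 27791/3780

27791/3780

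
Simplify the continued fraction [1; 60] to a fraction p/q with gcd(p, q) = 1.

61/60

Start with 60.
1 + 1/(60/1) = 1 + 1/60 = 61/60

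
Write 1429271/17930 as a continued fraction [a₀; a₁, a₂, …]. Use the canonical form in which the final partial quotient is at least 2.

1429271 = 79·17930 + 12801, so a_0 = 79
17930 = 1·12801 + 5129, so a_1 = 1
12801 = 2·5129 + 2543, so a_2 = 2
5129 = 2·2543 + 43, so a_3 = 2
2543 = 59·43 + 6, so a_4 = 59
43 = 7·6 + 1, so a_5 = 7
6 = 6·1 + 0, so a_6 = 6

[79; 1, 2, 2, 59, 7, 6]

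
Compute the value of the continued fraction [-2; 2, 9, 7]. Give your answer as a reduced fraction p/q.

-206/135

a_0 = -2: -2/1
a_1 = 2: -3/2
a_2 = 9: -29/19
a_3 = 7: -206/135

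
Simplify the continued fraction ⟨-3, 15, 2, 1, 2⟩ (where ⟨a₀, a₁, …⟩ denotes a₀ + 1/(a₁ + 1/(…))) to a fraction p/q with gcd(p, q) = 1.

-361/123

Collapse the nested fraction from the inside out:
Start with 2.
1 + 1/(2/1) = 1 + 1/2 = 3/2
2 + 1/(3/2) = 2 + 2/3 = 8/3
15 + 1/(8/3) = 15 + 3/8 = 123/8
-3 + 1/(123/8) = -3 + 8/123 = -361/123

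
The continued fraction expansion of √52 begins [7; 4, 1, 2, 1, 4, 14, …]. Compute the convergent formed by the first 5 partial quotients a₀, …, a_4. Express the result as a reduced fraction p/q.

Start with 1.
2 + 1/(1/1) = 2 + 1/1 = 3/1
1 + 1/(3/1) = 1 + 1/3 = 4/3
4 + 1/(4/3) = 4 + 3/4 = 19/4
7 + 1/(19/4) = 7 + 4/19 = 137/19

137/19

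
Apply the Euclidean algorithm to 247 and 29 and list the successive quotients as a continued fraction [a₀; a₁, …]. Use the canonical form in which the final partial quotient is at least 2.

247 = 8·29 + 15, so a_0 = 8
29 = 1·15 + 14, so a_1 = 1
15 = 1·14 + 1, so a_2 = 1
14 = 14·1 + 0, so a_3 = 14

[8; 1, 1, 14]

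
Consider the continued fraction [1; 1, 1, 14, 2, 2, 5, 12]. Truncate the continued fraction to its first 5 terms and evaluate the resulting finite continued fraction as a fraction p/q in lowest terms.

91/60

Start with 2.
14 + 1/(2/1) = 14 + 1/2 = 29/2
1 + 1/(29/2) = 1 + 2/29 = 31/29
1 + 1/(31/29) = 1 + 29/31 = 60/31
1 + 1/(60/31) = 1 + 31/60 = 91/60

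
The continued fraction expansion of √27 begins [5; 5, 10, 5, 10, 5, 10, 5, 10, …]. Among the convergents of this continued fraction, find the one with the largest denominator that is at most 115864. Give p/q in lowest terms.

a_0 = 5: 5/1  (≤ bound)
a_1 = 5: 26/5  (≤ bound)
a_2 = 10: 265/51  (≤ bound)
a_3 = 5: 1351/260  (≤ bound)
a_4 = 10: 13775/2651  (≤ bound)
a_5 = 5: 70226/13515  (≤ bound)
a_6 = 10: 716035/137801  (> 115864, stop)

70226/13515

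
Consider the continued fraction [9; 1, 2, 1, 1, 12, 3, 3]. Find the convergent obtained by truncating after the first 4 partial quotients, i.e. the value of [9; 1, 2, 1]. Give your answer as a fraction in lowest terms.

39/4

a_0 = 9: 9/1
a_1 = 1: 10/1
a_2 = 2: 29/3
a_3 = 1: 39/4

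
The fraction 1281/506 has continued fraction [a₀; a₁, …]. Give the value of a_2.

1

1281 ÷ 506 → quotient 2, remainder 269
506 ÷ 269 → quotient 1, remainder 237
269 ÷ 237 → quotient 1, remainder 32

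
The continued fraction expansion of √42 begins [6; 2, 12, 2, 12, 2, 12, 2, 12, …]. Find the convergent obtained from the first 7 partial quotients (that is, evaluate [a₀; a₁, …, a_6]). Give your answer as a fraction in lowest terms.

Starting at the tail and folding back:
Start with 12.
2 + 1/(12/1) = 2 + 1/12 = 25/12
12 + 1/(25/12) = 12 + 12/25 = 312/25
2 + 1/(312/25) = 2 + 25/312 = 649/312
12 + 1/(649/312) = 12 + 312/649 = 8100/649
2 + 1/(8100/649) = 2 + 649/8100 = 16849/8100
6 + 1/(16849/8100) = 6 + 8100/16849 = 109194/16849

109194/16849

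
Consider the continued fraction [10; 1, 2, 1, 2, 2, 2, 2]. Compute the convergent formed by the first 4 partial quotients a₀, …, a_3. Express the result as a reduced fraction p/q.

Build up convergents one term at a time:
a_0 = 10: 10/1
a_1 = 1: 11/1
a_2 = 2: 32/3
a_3 = 1: 43/4

43/4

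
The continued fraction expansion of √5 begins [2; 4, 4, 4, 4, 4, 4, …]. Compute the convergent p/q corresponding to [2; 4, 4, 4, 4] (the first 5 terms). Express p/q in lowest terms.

682/305

a_0 = 2: 2/1
a_1 = 4: 9/4
a_2 = 4: 38/17
a_3 = 4: 161/72
a_4 = 4: 682/305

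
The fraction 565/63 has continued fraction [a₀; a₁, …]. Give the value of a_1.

1

565 = 8·63 + 61, so a_0 = 8
63 = 1·61 + 2, so a_1 = 1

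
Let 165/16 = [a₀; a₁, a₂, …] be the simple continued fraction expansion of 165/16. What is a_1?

3

⌊165/16⌋ = 10, remainder 5
⌊16/5⌋ = 3, remainder 1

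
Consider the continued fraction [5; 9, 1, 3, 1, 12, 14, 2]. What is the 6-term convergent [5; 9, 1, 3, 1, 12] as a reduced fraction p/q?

Compute successive convergents:
a_0 = 5: 5/1
a_1 = 9: 46/9
a_2 = 1: 51/10
a_3 = 3: 199/39
a_4 = 1: 250/49
a_5 = 12: 3199/627

3199/627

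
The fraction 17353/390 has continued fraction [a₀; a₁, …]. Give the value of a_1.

⌊17353/390⌋ = 44, remainder 193
⌊390/193⌋ = 2, remainder 4

2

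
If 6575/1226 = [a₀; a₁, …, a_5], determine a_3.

3

Run the Euclidean algorithm, recording each quotient:
6575 ÷ 1226 → quotient 5, remainder 445
1226 ÷ 445 → quotient 2, remainder 336
445 ÷ 336 → quotient 1, remainder 109
336 ÷ 109 → quotient 3, remainder 9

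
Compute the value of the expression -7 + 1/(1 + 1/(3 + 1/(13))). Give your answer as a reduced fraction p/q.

a_0 = -7: -7/1
a_1 = 1: -6/1
a_2 = 3: -25/4
a_3 = 13: -331/53

-331/53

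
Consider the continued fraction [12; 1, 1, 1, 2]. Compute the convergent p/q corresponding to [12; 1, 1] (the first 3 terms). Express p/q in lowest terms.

a_0 = 12: 12/1
a_1 = 1: 13/1
a_2 = 1: 25/2

25/2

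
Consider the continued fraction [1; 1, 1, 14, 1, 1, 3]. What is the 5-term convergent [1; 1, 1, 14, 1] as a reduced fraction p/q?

Build up convergents one term at a time:
a_0 = 1: 1/1
a_1 = 1: 2/1
a_2 = 1: 3/2
a_3 = 14: 44/29
a_4 = 1: 47/31

47/31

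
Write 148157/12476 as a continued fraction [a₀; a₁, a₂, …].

[11; 1, 7, 43, 5, 7]

Repeatedly divide and take the remainder:
⌊148157/12476⌋ = 11, remainder 10921
⌊12476/10921⌋ = 1, remainder 1555
⌊10921/1555⌋ = 7, remainder 36
⌊1555/36⌋ = 43, remainder 7
⌊36/7⌋ = 5, remainder 1
⌊7/1⌋ = 7, remainder 0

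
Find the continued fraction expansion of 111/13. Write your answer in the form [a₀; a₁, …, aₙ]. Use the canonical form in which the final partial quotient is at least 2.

[8; 1, 1, 6]

⌊111/13⌋ = 8, remainder 7
⌊13/7⌋ = 1, remainder 6
⌊7/6⌋ = 1, remainder 1
⌊6/1⌋ = 6, remainder 0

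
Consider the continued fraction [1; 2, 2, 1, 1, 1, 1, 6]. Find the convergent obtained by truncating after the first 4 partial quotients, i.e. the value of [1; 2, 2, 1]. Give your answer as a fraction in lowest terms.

Start with 1.
2 + 1/(1/1) = 2 + 1/1 = 3/1
2 + 1/(3/1) = 2 + 1/3 = 7/3
1 + 1/(7/3) = 1 + 3/7 = 10/7

10/7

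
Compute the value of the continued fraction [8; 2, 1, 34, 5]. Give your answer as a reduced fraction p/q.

Use the convergent recurrence hₖ = aₖ·hₖ₋₁ + hₖ₋₂ (and likewise for the denominators kₖ):
a_0 = 8: 8/1
a_1 = 2: 17/2
a_2 = 1: 25/3
a_3 = 34: 867/104
a_4 = 5: 4360/523

4360/523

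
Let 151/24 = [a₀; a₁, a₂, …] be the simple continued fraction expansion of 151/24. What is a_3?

3

Run the Euclidean algorithm, recording each quotient:
⌊151/24⌋ = 6, remainder 7
⌊24/7⌋ = 3, remainder 3
⌊7/3⌋ = 2, remainder 1
⌊3/1⌋ = 3, remainder 0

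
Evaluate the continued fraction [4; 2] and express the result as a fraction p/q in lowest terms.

9/2

Work from the innermost term outward:
Start with 2.
4 + 1/(2/1) = 4 + 1/2 = 9/2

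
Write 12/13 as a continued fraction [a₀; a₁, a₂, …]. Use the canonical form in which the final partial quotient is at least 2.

[0; 1, 12]

12 = 0·13 + 12, so a_0 = 0
13 = 1·12 + 1, so a_1 = 1
12 = 12·1 + 0, so a_2 = 12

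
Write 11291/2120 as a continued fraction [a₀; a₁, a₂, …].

11291 ÷ 2120 → quotient 5, remainder 691
2120 ÷ 691 → quotient 3, remainder 47
691 ÷ 47 → quotient 14, remainder 33
47 ÷ 33 → quotient 1, remainder 14
33 ÷ 14 → quotient 2, remainder 5
14 ÷ 5 → quotient 2, remainder 4
5 ÷ 4 → quotient 1, remainder 1
4 ÷ 1 → quotient 4, remainder 0

[5; 3, 14, 1, 2, 2, 1, 4]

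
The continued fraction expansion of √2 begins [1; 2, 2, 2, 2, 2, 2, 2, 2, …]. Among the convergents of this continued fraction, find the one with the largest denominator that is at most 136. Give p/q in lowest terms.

a_0 = 1: 1/1  (≤ bound)
a_1 = 2: 3/2  (≤ bound)
a_2 = 2: 7/5  (≤ bound)
a_3 = 2: 17/12  (≤ bound)
a_4 = 2: 41/29  (≤ bound)
a_5 = 2: 99/70  (≤ bound)
a_6 = 2: 239/169  (> 136, stop)

99/70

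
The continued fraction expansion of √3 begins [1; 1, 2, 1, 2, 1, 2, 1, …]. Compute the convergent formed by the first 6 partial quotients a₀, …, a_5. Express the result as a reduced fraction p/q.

Starting at the tail and folding back:
Start with 1.
2 + 1/(1/1) = 2 + 1/1 = 3/1
1 + 1/(3/1) = 1 + 1/3 = 4/3
2 + 1/(4/3) = 2 + 3/4 = 11/4
1 + 1/(11/4) = 1 + 4/11 = 15/11
1 + 1/(15/11) = 1 + 11/15 = 26/15

26/15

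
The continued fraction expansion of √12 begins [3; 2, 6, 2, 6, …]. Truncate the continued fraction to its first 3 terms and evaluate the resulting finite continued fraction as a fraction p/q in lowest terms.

Start with 6.
2 + 1/(6/1) = 2 + 1/6 = 13/6
3 + 1/(13/6) = 3 + 6/13 = 45/13

45/13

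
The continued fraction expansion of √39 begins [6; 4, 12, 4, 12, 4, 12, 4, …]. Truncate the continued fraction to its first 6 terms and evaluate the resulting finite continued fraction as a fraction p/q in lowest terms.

62425/9996

Start with 4.
12 + 1/(4/1) = 12 + 1/4 = 49/4
4 + 1/(49/4) = 4 + 4/49 = 200/49
12 + 1/(200/49) = 12 + 49/200 = 2449/200
4 + 1/(2449/200) = 4 + 200/2449 = 9996/2449
6 + 1/(9996/2449) = 6 + 2449/9996 = 62425/9996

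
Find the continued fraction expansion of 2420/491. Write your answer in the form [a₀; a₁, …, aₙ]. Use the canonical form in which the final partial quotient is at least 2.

⌊2420/491⌋ = 4, remainder 456
⌊491/456⌋ = 1, remainder 35
⌊456/35⌋ = 13, remainder 1
⌊35/1⌋ = 35, remainder 0

[4; 1, 13, 35]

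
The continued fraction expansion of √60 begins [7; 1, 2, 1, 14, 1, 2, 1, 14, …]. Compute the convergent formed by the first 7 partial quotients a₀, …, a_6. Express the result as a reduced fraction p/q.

a_0 = 7: 7/1
a_1 = 1: 8/1
a_2 = 2: 23/3
a_3 = 1: 31/4
a_4 = 14: 457/59
a_5 = 1: 488/63
a_6 = 2: 1433/185

1433/185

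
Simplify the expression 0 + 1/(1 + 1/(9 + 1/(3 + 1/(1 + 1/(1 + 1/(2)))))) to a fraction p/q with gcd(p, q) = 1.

167/185

Collapse the nested fraction from the inside out:
Start with 2.
1 + 1/(2/1) = 1 + 1/2 = 3/2
1 + 1/(3/2) = 1 + 2/3 = 5/3
3 + 1/(5/3) = 3 + 3/5 = 18/5
9 + 1/(18/5) = 9 + 5/18 = 167/18
1 + 1/(167/18) = 1 + 18/167 = 185/167
0 + 1/(185/167) = 0 + 167/185 = 167/185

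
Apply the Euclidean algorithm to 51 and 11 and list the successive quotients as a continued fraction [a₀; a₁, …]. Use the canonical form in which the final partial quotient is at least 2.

[4; 1, 1, 1, 3]

⌊51/11⌋ = 4, remainder 7
⌊11/7⌋ = 1, remainder 4
⌊7/4⌋ = 1, remainder 3
⌊4/3⌋ = 1, remainder 1
⌊3/1⌋ = 3, remainder 0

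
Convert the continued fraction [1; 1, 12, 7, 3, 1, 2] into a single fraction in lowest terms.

2022/1051

Collapse the nested fraction from the inside out:
Start with 2.
1 + 1/(2/1) = 1 + 1/2 = 3/2
3 + 1/(3/2) = 3 + 2/3 = 11/3
7 + 1/(11/3) = 7 + 3/11 = 80/11
12 + 1/(80/11) = 12 + 11/80 = 971/80
1 + 1/(971/80) = 1 + 80/971 = 1051/971
1 + 1/(1051/971) = 1 + 971/1051 = 2022/1051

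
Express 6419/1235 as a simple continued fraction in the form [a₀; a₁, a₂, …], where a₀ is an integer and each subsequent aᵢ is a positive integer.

⌊6419/1235⌋ = 5, remainder 244
⌊1235/244⌋ = 5, remainder 15
⌊244/15⌋ = 16, remainder 4
⌊15/4⌋ = 3, remainder 3
⌊4/3⌋ = 1, remainder 1
⌊3/1⌋ = 3, remainder 0

[5; 5, 16, 3, 1, 3]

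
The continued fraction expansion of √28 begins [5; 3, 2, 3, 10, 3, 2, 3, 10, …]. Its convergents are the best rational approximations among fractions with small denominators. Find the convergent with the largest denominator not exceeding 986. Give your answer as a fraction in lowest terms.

List convergents until the denominator exceeds the bound:
a_0 = 5: 5/1  (≤ bound)
a_1 = 3: 16/3  (≤ bound)
a_2 = 2: 37/7  (≤ bound)
a_3 = 3: 127/24  (≤ bound)
a_4 = 10: 1307/247  (≤ bound)
a_5 = 3: 4048/765  (≤ bound)
a_6 = 2: 9403/1777  (> 986, stop)

4048/765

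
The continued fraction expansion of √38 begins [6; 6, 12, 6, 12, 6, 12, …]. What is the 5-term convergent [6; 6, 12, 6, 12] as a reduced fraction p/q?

33294/5401

Start with 12.
6 + 1/(12/1) = 6 + 1/12 = 73/12
12 + 1/(73/12) = 12 + 12/73 = 888/73
6 + 1/(888/73) = 6 + 73/888 = 5401/888
6 + 1/(5401/888) = 6 + 888/5401 = 33294/5401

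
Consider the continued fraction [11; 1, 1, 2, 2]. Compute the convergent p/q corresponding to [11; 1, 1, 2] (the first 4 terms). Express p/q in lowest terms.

58/5

Start with 2.
1 + 1/(2/1) = 1 + 1/2 = 3/2
1 + 1/(3/2) = 1 + 2/3 = 5/3
11 + 1/(5/3) = 11 + 3/5 = 58/5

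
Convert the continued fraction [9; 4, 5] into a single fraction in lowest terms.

194/21

a_0 = 9: 9/1
a_1 = 4: 37/4
a_2 = 5: 194/21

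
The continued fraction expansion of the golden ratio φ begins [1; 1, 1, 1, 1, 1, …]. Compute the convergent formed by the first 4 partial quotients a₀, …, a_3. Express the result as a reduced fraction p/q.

Compute successive convergents:
a_0 = 1: 1/1
a_1 = 1: 2/1
a_2 = 1: 3/2
a_3 = 1: 5/3

5/3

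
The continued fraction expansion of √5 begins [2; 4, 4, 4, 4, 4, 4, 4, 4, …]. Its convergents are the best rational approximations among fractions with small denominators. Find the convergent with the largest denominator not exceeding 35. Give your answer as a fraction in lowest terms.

38/17

List convergents until the denominator exceeds the bound:
a_0 = 2: 2/1  (≤ bound)
a_1 = 4: 9/4  (≤ bound)
a_2 = 4: 38/17  (≤ bound)
a_3 = 4: 161/72  (> 35, stop)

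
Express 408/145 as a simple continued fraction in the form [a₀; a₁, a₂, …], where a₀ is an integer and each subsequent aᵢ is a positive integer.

[2; 1, 4, 2, 1, 2, 3]

408 ÷ 145 → quotient 2, remainder 118
145 ÷ 118 → quotient 1, remainder 27
118 ÷ 27 → quotient 4, remainder 10
27 ÷ 10 → quotient 2, remainder 7
10 ÷ 7 → quotient 1, remainder 3
7 ÷ 3 → quotient 2, remainder 1
3 ÷ 1 → quotient 3, remainder 0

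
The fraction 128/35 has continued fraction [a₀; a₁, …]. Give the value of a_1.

Apply division with remainder until the remainder is 0:
⌊128/35⌋ = 3, remainder 23
⌊35/23⌋ = 1, remainder 12

1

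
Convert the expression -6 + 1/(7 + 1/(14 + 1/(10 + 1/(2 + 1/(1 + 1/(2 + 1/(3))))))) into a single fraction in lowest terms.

Work from the innermost term outward:
Start with 3.
2 + 1/(3/1) = 2 + 1/3 = 7/3
1 + 1/(7/3) = 1 + 3/7 = 10/7
2 + 1/(10/7) = 2 + 7/10 = 27/10
10 + 1/(27/10) = 10 + 10/27 = 280/27
14 + 1/(280/27) = 14 + 27/280 = 3947/280
7 + 1/(3947/280) = 7 + 280/3947 = 27909/3947
-6 + 1/(27909/3947) = -6 + 3947/27909 = -163507/27909

-163507/27909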